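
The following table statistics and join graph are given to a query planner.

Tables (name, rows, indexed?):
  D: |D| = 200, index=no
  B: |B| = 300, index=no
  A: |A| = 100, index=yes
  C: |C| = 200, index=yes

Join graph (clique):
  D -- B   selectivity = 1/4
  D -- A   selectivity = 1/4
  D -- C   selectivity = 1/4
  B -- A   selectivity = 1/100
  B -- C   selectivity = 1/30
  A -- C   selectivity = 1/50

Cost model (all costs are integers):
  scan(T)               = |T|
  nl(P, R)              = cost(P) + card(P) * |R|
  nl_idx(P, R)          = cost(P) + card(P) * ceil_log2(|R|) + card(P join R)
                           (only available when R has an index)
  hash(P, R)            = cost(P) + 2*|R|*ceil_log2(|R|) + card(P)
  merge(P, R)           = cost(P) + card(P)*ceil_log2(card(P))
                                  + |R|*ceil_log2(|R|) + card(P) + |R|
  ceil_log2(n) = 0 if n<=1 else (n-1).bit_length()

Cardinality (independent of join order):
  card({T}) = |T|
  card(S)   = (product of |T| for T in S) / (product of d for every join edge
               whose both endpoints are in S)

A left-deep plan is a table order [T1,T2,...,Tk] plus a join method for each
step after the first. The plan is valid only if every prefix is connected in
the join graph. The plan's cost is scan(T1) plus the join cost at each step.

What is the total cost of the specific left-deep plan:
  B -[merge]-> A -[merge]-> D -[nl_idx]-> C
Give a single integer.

39025

step 1: scan B: cost=300, card=300
step 2: join A via merge
    card(P join A) = 300*100/(100) = 300
    cost = 300 + 300*9 + 100*7 + 300 + 100 = 4100
step 3: join D via merge
    card(P join D) = 300*200/(4*4) = 3750
    cost = 4100 + 300*9 + 200*8 + 300 + 200 = 8900
step 4: join C via nl_idx
    card(P join C) = 3750*200/(4*30*50) = 125
    cost = 8900 + 3750*8 + 125 = 39025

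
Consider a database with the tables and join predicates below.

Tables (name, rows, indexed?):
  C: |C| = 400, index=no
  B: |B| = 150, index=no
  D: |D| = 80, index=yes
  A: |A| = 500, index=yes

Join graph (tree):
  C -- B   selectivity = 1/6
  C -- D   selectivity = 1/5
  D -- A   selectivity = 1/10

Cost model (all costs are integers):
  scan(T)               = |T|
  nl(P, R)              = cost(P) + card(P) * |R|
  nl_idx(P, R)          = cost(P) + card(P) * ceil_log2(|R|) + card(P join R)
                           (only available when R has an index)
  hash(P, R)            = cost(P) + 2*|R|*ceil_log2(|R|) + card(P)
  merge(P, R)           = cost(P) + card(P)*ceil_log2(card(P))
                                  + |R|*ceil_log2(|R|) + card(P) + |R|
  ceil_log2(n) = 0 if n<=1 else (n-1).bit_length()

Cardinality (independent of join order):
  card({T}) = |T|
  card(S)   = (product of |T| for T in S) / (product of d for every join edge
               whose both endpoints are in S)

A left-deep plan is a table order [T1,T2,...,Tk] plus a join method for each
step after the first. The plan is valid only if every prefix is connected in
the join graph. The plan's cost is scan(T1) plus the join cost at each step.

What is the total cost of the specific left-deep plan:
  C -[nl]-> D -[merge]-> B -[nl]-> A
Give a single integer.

step 1: scan C: cost=400, card=400
step 2: join D via nl
    card(P join D) = 400*80/(5) = 6400
    cost = 400 + 400*80 = 32400
step 3: join B via merge
    card(P join B) = 6400*150/(6) = 160000
    cost = 32400 + 6400*13 + 150*8 + 6400 + 150 = 123350
step 4: join A via nl
    card(P join A) = 160000*500/(10) = 8000000
    cost = 123350 + 160000*500 = 80123350

80123350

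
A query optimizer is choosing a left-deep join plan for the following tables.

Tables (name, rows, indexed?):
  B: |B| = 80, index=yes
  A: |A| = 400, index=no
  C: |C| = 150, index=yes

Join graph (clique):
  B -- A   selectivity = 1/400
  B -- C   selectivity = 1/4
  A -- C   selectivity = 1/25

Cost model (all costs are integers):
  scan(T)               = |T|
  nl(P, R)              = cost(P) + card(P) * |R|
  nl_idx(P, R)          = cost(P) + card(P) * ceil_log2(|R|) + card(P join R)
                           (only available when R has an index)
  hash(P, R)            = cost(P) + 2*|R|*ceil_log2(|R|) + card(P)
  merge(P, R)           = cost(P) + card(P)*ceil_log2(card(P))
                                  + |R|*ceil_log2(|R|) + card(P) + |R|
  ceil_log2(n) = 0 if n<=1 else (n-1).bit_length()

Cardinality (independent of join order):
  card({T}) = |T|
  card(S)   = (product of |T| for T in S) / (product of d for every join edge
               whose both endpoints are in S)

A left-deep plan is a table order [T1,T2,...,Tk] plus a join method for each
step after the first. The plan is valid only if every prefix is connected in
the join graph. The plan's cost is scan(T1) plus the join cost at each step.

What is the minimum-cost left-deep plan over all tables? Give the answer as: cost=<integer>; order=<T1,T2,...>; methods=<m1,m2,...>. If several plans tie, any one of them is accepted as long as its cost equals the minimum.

Selinger DP (subsets sized 1..n):
  {B}: scan cost=80, card=80
  {A}: scan cost=400, card=400
  {C}: scan cost=150, card=150
  {AB}: card=80; try (B,hash)→1920, (B,nl_idx)→3280, (A,merge)→4720, (B,merge)→5040, (A,hash)→7360, (A,nl)→32080 …(+1); best=1920 via (B,hash)
  {BC}: card=3000; try (B,hash)→1420, (C,merge)→2070, (B,merge)→2140, (C,hash)→2560, (C,nl_idx)→3720, (B,nl_idx)→4200 …(+2); best=1420 via (B,hash)
  {AC}: card=2400; try (C,hash)→3200, (A,merge)→5500, (C,merge)→5750, (C,nl_idx)→6000, (A,hash)→7500, (A,nl)→60150 …(+1); best=3200 via (C,hash)
  {ABC}: card=120; try (C,nl_idx)→2680, (C,merge)→3910, (C,hash)→4400, (B,hash)→6720, (A,hash)→11620, (C,nl)→13920 …(+5); best=2680 via (C,nl_idx)

cost=2680; order=A,B,C; methods=hash,nl_idx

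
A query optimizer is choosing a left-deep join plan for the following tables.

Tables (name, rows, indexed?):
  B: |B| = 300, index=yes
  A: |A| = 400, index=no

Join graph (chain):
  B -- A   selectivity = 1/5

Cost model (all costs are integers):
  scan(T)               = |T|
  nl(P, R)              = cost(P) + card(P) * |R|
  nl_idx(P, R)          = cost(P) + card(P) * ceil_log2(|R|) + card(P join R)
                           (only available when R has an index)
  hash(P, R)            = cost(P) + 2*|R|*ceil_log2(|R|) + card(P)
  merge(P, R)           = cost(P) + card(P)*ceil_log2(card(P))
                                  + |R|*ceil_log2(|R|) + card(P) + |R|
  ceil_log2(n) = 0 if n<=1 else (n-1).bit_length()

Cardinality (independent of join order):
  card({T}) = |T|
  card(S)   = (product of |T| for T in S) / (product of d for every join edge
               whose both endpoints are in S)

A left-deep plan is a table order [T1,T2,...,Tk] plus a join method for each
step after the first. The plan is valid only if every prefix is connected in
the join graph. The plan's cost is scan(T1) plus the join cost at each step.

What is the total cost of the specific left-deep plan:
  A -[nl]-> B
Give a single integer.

step 1: scan A: cost=400, card=400
step 2: join B via nl
    card(P join B) = 400*300/(5) = 24000
    cost = 400 + 400*300 = 120400

120400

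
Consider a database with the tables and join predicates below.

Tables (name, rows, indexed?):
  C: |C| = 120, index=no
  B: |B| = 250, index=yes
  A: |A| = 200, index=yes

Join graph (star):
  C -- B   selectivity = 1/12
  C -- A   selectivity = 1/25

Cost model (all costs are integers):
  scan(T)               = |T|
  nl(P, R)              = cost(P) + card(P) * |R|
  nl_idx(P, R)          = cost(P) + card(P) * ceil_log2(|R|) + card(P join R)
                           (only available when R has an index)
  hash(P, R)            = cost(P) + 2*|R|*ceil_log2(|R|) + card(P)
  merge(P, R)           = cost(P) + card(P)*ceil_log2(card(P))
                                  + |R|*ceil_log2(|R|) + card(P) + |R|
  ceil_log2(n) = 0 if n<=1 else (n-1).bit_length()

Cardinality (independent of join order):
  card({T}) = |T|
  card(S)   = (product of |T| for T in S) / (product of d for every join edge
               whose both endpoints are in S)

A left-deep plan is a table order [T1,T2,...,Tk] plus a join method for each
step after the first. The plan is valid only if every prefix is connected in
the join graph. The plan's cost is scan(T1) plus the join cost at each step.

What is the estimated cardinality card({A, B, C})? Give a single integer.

Tables in S: A(200), B(250), C(120)
Edges inside S: C-B(d=12), C-A(d=25)
numerator = 200 * 250 * 120 = 6000000
denominator = 12 * 25 = 300
card(S) = 6000000 / 300 = 20000

20000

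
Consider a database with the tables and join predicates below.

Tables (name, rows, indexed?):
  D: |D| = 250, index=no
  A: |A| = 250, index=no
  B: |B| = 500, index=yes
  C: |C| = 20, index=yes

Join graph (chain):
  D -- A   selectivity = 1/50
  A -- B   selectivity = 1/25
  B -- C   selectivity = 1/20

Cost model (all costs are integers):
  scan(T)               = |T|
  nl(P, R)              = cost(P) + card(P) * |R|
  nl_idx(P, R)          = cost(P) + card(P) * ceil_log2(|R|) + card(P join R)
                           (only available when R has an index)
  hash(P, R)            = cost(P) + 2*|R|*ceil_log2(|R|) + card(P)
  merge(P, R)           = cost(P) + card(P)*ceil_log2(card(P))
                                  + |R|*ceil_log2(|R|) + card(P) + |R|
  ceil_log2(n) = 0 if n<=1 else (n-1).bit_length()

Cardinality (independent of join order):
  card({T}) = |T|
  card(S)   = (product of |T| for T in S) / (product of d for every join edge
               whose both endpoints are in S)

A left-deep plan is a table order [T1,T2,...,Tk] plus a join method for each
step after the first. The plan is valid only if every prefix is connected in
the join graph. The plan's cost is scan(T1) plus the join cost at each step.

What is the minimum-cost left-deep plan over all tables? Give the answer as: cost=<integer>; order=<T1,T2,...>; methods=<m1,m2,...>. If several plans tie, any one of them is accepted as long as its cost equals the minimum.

Selinger DP (subsets sized 1..n):
  {D}: scan cost=250, card=250
  {A}: scan cost=250, card=250
  {B}: scan cost=500, card=500
  {C}: scan cost=20, card=20
  {AD}: card=1250; try (D,hash)→4500, (A,hash)→4500, (D,merge)→4750, (A,merge)→4750, (D,nl)→62750, (A,nl)→62750; best=4500 via (D,hash)
  {AB}: card=5000; try (A,hash)→5000, (B,merge)→7500, (B,nl_idx)→7500, (A,merge)→7750, (B,hash)→9500, (B,nl)→125250 …(+1); best=5000 via (A,hash)
  {BC}: card=500; try (B,nl_idx)→700, (C,hash)→1200, (C,nl_idx)→3500, (B,merge)→5140, (C,merge)→5620, (B,hash)→9040 …(+2); best=700 via (B,nl_idx)
  {ABD}: card=25000; try (D,hash)→14000, (B,hash)→14750, (B,merge)→24500, (B,nl_idx)→40750, (D,merge)→77250, (B,nl)→629500 …(+1); best=14000 via (D,hash)
  {ABC}: card=5000; try (A,hash)→5200, (A,merge)→7950, (C,hash)→10200, (C,nl_idx)→35000, (C,merge)→75120, (C,nl)→105000 …(+1); best=5200 via (A,hash)
  {ABCD}: card=25000; try (D,hash)→14200, (C,hash)→39200, (D,merge)→77450, (C,nl_idx)→164000, (C,merge)→414120, (C,nl)→514000 …(+1); best=14200 via (D,hash)

cost=14200; order=C,B,A,D; methods=nl_idx,hash,hash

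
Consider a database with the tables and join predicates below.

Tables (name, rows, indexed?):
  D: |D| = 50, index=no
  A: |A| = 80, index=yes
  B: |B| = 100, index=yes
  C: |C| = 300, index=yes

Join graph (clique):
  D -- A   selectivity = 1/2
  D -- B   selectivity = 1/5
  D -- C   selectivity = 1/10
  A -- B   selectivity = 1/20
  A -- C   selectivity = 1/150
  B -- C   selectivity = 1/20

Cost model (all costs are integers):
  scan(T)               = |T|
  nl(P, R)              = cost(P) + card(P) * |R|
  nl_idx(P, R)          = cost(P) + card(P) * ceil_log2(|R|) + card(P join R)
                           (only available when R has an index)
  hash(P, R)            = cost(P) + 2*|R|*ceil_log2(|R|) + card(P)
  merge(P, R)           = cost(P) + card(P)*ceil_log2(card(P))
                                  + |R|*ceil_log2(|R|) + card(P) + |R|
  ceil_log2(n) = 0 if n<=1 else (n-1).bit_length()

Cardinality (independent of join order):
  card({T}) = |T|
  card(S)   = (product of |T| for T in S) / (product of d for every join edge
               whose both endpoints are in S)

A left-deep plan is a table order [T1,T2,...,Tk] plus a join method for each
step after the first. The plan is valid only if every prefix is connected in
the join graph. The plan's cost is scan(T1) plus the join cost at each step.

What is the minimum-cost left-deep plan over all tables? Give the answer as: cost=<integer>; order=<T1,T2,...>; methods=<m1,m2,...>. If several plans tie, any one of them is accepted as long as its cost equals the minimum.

Selinger DP (subsets sized 1..n):
  {D}: scan cost=50, card=50
  {A}: scan cost=80, card=80
  {B}: scan cost=100, card=100
  {C}: scan cost=300, card=300
  {AD}: card=2000; try (D,hash)→760, (A,merge)→1040, (D,merge)→1070, (A,hash)→1220, (A,nl_idx)→2400, (A,nl)→4050 …(+1); best=760 via (D,hash)
  {BD}: card=1000; try (D,hash)→800, (B,merge)→1200, (D,merge)→1250, (B,nl_idx)→1400, (B,hash)→1500, (B,nl)→5050 …(+1); best=800 via (D,hash)
  {CD}: card=1500; try (D,hash)→1200, (C,nl_idx)→2000, (C,merge)→3400, (D,merge)→3650, (C,hash)→5500, (C,nl)→15050 …(+1); best=1200 via (D,hash)
  {AB}: card=400; try (B,nl_idx)→1040, (A,nl_idx)→1200, (A,hash)→1320, (B,merge)→1520, (A,merge)→1540, (B,hash)→1560 …(+2); best=1040 via (B,nl_idx)
  {AC}: card=160; try (C,nl_idx)→960, (A,hash)→1720, (A,nl_idx)→2560, (C,merge)→3720, (A,merge)→3940, (C,hash)→5560 …(+2); best=960 via (C,nl_idx)
  {BC}: card=1500; try (B,hash)→2000, (C,nl_idx)→2500, (C,merge)→3900, (B,nl_idx)→3900, (B,merge)→4100, (C,hash)→5600 …(+2); best=2000 via (B,hash)
  {ABD}: card=2000; try (D,hash)→2040, (A,hash)→2920, (B,hash)→4160, (D,merge)→5390, (A,nl_idx)→9800, (A,merge)→12440 …(+5); best=2040 via (D,hash)
  {ACD}: card=400; try (D,hash)→1720, (D,merge)→2750, (A,hash)→3820, (C,hash)→8160, (D,nl)→8960, (A,nl_idx)→12100 …(+5); best=1720 via (D,hash)
  {BCD}: card=1500; try (D,hash)→4100, (B,hash)→4100, (C,hash)→7200, (C,nl_idx)→11300, (B,nl_idx)→13200, (C,merge)→14800 …(+5); best=4100 via (D,hash)
  {ABC}: card=40; try (B,nl_idx)→2120, (B,hash)→2520, (B,merge)→3200, (A,hash)→4620, (C,nl_idx)→4680, (C,hash)→6840 …(+6); best=2120 via (B,nl_idx)
  {ABCD}: card=20; try (D,merge)→2750, (D,hash)→2760, (B,hash)→3520, (D,nl)→4120, (B,nl_idx)→4540, (B,merge)→6520 …(+9); best=2750 via (D,merge)

cost=2750; order=A,C,B,D; methods=nl_idx,nl_idx,merge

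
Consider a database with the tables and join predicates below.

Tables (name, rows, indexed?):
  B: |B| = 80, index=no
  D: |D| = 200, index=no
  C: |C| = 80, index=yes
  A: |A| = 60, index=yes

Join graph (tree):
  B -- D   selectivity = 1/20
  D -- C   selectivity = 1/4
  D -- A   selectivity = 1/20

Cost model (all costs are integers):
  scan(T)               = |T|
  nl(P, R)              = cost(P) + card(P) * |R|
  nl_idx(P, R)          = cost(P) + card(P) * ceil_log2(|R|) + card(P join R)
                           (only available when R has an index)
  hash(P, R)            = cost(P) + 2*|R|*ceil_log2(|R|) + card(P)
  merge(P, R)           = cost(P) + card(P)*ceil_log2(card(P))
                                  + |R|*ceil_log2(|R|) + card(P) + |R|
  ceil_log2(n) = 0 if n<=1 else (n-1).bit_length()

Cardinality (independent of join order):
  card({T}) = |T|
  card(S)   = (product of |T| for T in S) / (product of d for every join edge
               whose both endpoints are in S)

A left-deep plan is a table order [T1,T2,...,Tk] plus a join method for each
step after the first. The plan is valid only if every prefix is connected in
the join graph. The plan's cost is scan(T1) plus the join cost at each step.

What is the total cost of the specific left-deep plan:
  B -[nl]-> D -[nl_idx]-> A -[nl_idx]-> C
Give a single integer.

step 1: scan B: cost=80, card=80
step 2: join D via nl
    card(P join D) = 80*200/(20) = 800
    cost = 80 + 80*200 = 16080
step 3: join A via nl_idx
    card(P join A) = 800*60/(20) = 2400
    cost = 16080 + 800*6 + 2400 = 23280
step 4: join C via nl_idx
    card(P join C) = 2400*80/(4) = 48000
    cost = 23280 + 2400*7 + 48000 = 88080

88080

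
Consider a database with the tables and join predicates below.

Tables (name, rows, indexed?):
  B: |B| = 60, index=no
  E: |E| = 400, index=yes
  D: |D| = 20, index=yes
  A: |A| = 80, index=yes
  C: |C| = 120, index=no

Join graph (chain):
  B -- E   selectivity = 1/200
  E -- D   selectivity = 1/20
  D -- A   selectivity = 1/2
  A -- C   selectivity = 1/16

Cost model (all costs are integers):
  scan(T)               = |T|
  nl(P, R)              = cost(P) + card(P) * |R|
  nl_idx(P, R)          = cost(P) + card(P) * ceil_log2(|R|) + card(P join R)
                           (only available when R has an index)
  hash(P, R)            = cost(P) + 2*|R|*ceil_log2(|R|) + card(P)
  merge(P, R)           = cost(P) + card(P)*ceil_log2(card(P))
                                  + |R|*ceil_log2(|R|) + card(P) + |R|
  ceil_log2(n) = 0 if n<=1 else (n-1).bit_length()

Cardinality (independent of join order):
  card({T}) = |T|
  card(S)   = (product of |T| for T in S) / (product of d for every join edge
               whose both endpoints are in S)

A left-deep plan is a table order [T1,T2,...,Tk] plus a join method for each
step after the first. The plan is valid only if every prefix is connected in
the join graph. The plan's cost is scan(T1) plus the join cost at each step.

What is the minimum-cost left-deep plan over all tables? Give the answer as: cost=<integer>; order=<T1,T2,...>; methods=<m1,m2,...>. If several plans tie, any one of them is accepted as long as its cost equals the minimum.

Selinger DP (subsets sized 1..n):
  {B}: scan cost=60, card=60
  {E}: scan cost=400, card=400
  {D}: scan cost=20, card=20
  {A}: scan cost=80, card=80
  {C}: scan cost=120, card=120
  {BE}: card=120; try (E,nl_idx)→720, (B,hash)→1520, (E,merge)→4480, (B,merge)→4820, (E,hash)→7320, (E,nl)→24060 …(+1); best=720 via (E,nl_idx)
  {DE}: card=400; try (E,nl_idx)→600, (D,hash)→1000, (D,nl_idx)→2800, (E,merge)→4140, (D,merge)→4520, (E,hash)→7240 …(+2); best=600 via (E,nl_idx)
  {AD}: card=800; try (D,hash)→360, (A,merge)→780, (D,merge)→840, (A,nl_idx)→960, (A,hash)→1160, (D,nl_idx)→1280 …(+2); best=360 via (D,hash)
  {AC}: card=600; try (A,hash)→1360, (A,nl_idx)→1560, (C,merge)→1680, (A,merge)→1720, (C,hash)→1840, (C,nl)→9680 …(+1); best=1360 via (A,hash)
  {BDE}: card=120; try (D,hash)→1040, (D,nl_idx)→1440, (B,hash)→1720, (D,merge)→1800, (D,nl)→3120, (B,merge)→5020 …(+1); best=1040 via (D,hash)
  {ADE}: card=16000; try (A,hash)→2120, (A,merge)→5240, (E,hash)→8360, (E,merge)→13160, (A,nl_idx)→19400, (E,nl_idx)→23560 …(+2); best=2120 via (A,hash)
  {ACD}: card=6000; try (D,hash)→2160, (C,hash)→2840, (D,merge)→8080, (C,merge)→10120, (D,nl_idx)→10360, (D,nl)→13360 …(+1); best=2160 via (D,hash)
  {ABDE}: card=4800; try (A,hash)→2280, (A,merge)→2640, (A,nl_idx)→6680, (A,nl)→10640, (B,hash)→18840, (B,merge)→242540 …(+1); best=2280 via (A,hash)
  {ACDE}: card=120000; try (E,hash)→15360, (C,hash)→19800, (E,merge)→90160, (E,nl_idx)→176160, (C,merge)→243080, (C,nl)→1922120 …(+1); best=15360 via (E,hash)
  {ABCDE}: card=36000; try (C,hash)→8760, (C,merge)→70440, (B,hash)→136080, (C,nl)→578280, (B,merge)→2175780, (B,nl)→7215360; best=8760 via (C,hash)

cost=8760; order=B,E,D,A,C; methods=nl_idx,hash,hash,hash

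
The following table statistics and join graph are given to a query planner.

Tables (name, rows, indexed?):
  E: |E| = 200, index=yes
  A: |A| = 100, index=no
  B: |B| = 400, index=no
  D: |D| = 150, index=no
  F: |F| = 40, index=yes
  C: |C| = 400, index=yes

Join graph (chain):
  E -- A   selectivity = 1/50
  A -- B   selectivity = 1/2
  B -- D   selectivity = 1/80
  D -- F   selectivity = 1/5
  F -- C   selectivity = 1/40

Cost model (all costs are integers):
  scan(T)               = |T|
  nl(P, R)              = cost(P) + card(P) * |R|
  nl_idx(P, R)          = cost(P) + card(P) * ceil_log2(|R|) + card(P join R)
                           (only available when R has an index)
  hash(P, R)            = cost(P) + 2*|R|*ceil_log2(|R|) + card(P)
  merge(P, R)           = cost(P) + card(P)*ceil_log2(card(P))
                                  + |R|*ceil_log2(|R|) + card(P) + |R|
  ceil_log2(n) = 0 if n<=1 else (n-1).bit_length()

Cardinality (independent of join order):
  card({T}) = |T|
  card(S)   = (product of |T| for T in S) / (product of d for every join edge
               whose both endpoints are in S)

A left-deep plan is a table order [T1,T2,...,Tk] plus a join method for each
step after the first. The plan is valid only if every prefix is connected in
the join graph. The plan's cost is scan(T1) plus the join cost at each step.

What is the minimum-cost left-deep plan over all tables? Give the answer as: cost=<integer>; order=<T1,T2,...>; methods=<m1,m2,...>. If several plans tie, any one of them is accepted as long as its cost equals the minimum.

Selinger DP (subsets sized 1..n):
  {E}: scan cost=200, card=200
  {A}: scan cost=100, card=100
  {B}: scan cost=400, card=400
  {D}: scan cost=150, card=150
  {F}: scan cost=40, card=40
  {C}: scan cost=400, card=400
  {AE}: card=400; try (E,nl_idx)→1300, (A,hash)→1800, (E,merge)→2700, (A,merge)→2800, (E,hash)→3400, (E,nl)→20100 …(+1); best=1300 via (E,nl_idx)
  {AB}: card=20000; try (A,hash)→2200, (B,merge)→4900, (A,merge)→5200, (B,hash)→7400, (B,nl)→40100, (A,nl)→40400; best=2200 via (A,hash)
  {BD}: card=750; try (D,hash)→3200, (B,merge)→5500, (D,merge)→5750, (B,hash)→7500, (B,nl)→60150, (D,nl)→60400; best=3200 via (D,hash)
  {DF}: card=1200; try (F,hash)→780, (D,merge)→1670, (F,merge)→1780, (F,nl_idx)→2250, (D,hash)→2480, (D,nl)→6040 …(+1); best=780 via (F,hash)
  {CF}: card=400; try (C,nl_idx)→800, (F,hash)→1280, (F,nl_idx)→3200, (C,merge)→4320, (F,merge)→4680, (C,hash)→7280 …(+2); best=800 via (C,nl_idx)
  {ABE}: card=80000; try (B,hash)→8900, (B,merge)→9300, (E,hash)→25400, (B,nl)→161300, (E,nl_idx)→242200, (E,merge)→324000 …(+1); best=8900 via (B,hash)
  {ABD}: card=37500; try (A,hash)→5350, (A,merge)→12250, (D,hash)→24600, (A,nl)→78200, (D,merge)→323550, (D,nl)→3002200; best=5350 via (A,hash)
  {BDF}: card=6000; try (F,hash)→4430, (B,hash)→9180, (F,merge)→11730, (F,nl_idx)→13700, (B,merge)→19180, (F,nl)→33200 …(+1); best=4430 via (F,hash)
  {CDF}: card=12000; try (D,hash)→3600, (D,merge)→6150, (C,hash)→9180, (C,merge)→19180, (C,nl_idx)→23580, (D,nl)→60800 …(+1); best=3600 via (D,hash)
  {ABDE}: card=150000; try (E,hash)→46050, (D,hash)→91300, (E,nl_idx)→455350, (E,merge)→644650, (D,merge)→1450250, (E,nl)→7505350 …(+1); best=46050 via (E,hash)
  {ABDF}: card=300000; try (A,hash)→11830, (F,hash)→43330, (A,merge)→89230, (F,nl_idx)→530350, (A,nl)→604430, (F,merge)→643130 …(+1); best=11830 via (A,hash)
  {BCDF}: card=60000; try (C,hash)→17630, (B,hash)→22800, (C,merge)→92430, (C,nl_idx)→118430, (B,merge)→187600, (C,nl)→2404430 …(+1); best=17630 via (C,hash)
  {ABDEF}: card=1200000; try (F,hash)→196530, (E,hash)→315030, (F,nl_idx)→2146050, (F,merge)→2896330, (E,nl_idx)→3611830, (E,merge)→6013630 …(+2); best=196530 via (F,hash)
  {ABCDF}: card=3000000; try (A,hash)→79030, (C,hash)→319030, (A,merge)→1038430, (C,nl_idx)→5711830, (C,merge)→6015830, (A,nl)→6017630 …(+1); best=79030 via (A,hash)
  {ABCDEF}: card=12000000; try (C,hash)→1403730, (E,hash)→3082230, (C,nl_idx)→22996530, (C,merge)→26600530, (E,nl_idx)→36079030, (E,merge)→69080830 …(+2); best=1403730 via (C,hash)

cost=1403730; order=B,D,A,E,F,C; methods=hash,hash,hash,hash,hash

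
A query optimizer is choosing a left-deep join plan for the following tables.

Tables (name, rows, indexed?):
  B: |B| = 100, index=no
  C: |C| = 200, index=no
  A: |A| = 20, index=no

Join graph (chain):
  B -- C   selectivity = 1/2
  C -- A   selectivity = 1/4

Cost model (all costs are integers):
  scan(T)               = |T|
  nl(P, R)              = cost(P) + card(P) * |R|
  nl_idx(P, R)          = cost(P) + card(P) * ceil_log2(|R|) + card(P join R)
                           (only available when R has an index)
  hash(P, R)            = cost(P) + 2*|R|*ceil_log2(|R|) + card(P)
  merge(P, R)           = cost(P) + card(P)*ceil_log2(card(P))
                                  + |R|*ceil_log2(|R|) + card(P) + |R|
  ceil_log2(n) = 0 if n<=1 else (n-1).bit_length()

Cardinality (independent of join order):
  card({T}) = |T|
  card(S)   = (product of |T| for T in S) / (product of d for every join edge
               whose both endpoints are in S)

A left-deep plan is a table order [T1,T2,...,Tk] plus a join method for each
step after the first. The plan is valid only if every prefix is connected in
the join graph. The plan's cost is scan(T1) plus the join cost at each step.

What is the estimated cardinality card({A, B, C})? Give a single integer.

50000

Tables in S: A(20), B(100), C(200)
Edges inside S: B-C(d=2), C-A(d=4)
numerator = 20 * 100 * 200 = 400000
denominator = 2 * 4 = 8
card(S) = 400000 / 8 = 50000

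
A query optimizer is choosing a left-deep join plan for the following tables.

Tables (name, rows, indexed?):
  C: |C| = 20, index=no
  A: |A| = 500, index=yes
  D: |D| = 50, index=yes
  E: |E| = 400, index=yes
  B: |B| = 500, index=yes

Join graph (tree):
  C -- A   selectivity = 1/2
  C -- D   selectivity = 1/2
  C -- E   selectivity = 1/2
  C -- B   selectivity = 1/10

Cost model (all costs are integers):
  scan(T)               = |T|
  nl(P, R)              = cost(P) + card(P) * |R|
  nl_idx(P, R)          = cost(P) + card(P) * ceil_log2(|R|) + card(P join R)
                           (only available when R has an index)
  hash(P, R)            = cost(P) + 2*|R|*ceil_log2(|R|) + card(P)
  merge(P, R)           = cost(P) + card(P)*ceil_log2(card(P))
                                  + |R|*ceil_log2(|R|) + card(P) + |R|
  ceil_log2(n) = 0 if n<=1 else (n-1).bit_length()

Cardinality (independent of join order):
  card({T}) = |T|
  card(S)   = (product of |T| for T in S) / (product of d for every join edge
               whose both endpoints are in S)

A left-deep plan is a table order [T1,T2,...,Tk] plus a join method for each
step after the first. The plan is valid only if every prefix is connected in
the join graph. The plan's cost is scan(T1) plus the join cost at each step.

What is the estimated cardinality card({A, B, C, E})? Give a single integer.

Tables in S: A(500), B(500), C(20), E(400)
Edges inside S: C-A(d=2), C-E(d=2), C-B(d=10)
numerator = 500 * 500 * 20 * 400 = 2000000000
denominator = 2 * 2 * 10 = 40
card(S) = 2000000000 / 40 = 50000000

50000000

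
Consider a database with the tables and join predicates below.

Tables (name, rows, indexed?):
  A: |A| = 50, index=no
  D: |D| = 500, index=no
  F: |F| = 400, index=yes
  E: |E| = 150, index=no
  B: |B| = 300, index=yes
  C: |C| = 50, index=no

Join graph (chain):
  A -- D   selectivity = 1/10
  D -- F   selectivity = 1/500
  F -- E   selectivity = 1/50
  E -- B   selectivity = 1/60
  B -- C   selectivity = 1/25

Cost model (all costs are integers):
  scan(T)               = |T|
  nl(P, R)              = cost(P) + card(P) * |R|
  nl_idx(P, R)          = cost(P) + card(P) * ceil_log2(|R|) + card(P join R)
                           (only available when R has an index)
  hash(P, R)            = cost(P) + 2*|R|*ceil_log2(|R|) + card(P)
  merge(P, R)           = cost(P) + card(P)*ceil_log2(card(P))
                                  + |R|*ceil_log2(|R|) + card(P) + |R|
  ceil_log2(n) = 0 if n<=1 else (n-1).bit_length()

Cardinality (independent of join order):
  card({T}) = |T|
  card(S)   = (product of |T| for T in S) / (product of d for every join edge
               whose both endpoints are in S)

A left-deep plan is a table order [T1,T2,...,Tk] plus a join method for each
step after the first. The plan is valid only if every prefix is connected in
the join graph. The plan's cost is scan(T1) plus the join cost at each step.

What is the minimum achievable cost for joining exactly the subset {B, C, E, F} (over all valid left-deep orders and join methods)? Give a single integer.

12300

Selinger DP over subsets of {B,C,E,F}:
  {F}: scan cost=400, card=400
  {E}: scan cost=150, card=150
  {B}: scan cost=300, card=300
  {C}: scan cost=50, card=50
  {EF}: card=1200; try (F,nl_idx)→2700, (E,hash)→3200, (F,merge)→5500, (E,merge)→5750, (F,hash)→7500, (F,nl)→60150 …(+1); best=2700 via (F,nl_idx)
  {BE}: card=750; try (B,nl_idx)→2250, (E,hash)→3000, (B,merge)→4500, (E,merge)→4650, (B,hash)→5700, (B,nl)→45150 …(+1); best=2250 via (B,nl_idx)
  {BC}: card=600; try (B,nl_idx)→1100, (C,hash)→1200, (B,merge)→3400, (C,merge)→3650, (B,hash)→5500, (B,nl)→15050 …(+1); best=1100 via (B,nl_idx)
  {BEF}: card=6000; try (B,hash)→9300, (F,hash)→10200, (F,merge)→14500, (F,nl_idx)→15000, (B,nl_idx)→19500, (B,merge)→20100 …(+2); best=9300 via (B,hash)
  {BCE}: card=1500; try (C,hash)→3600, (E,hash)→4100, (E,merge)→9050, (C,merge)→10850, (C,nl)→39750, (E,nl)→91100; best=3600 via (C,hash)
  {BCEF}: card=12000; try (F,hash)→12300, (C,hash)→15900, (F,merge)→25600, (F,nl_idx)→29100, (C,merge)→93650, (C,nl)→309300 …(+1); best=12300 via (F,hash)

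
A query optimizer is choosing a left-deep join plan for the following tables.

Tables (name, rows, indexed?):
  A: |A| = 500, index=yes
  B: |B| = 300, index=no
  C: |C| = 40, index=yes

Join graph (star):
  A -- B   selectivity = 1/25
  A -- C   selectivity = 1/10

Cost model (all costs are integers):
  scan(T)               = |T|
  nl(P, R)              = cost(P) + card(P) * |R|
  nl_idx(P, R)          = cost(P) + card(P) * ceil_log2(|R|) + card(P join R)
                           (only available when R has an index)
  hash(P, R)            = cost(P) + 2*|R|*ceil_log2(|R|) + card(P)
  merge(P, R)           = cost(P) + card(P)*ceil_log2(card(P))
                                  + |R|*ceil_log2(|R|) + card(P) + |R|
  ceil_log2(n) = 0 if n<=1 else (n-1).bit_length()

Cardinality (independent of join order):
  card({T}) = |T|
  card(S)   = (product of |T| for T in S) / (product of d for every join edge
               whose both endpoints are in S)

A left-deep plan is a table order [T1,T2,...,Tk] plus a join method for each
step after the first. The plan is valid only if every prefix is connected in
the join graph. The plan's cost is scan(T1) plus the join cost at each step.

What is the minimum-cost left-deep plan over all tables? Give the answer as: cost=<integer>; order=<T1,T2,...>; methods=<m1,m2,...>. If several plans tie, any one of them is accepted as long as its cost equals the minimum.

Selinger DP (subsets sized 1..n):
  {A}: scan cost=500, card=500
  {B}: scan cost=300, card=300
  {C}: scan cost=40, card=40
  {AB}: card=6000; try (B,hash)→6400, (A,merge)→8300, (B,merge)→8500, (A,nl_idx)→9000, (A,hash)→9600, (A,nl)→150300 …(+1); best=6400 via (B,hash)
  {AC}: card=2000; try (C,hash)→1480, (A,nl_idx)→2400, (A,merge)→5320, (C,nl_idx)→5500, (C,merge)→5780, (A,hash)→9080 …(+2); best=1480 via (C,hash)
  {ABC}: card=24000; try (B,hash)→8880, (C,hash)→12880, (B,merge)→28480, (C,nl_idx)→66400, (C,merge)→90680, (C,nl)→246400 …(+1); best=8880 via (B,hash)

cost=8880; order=A,C,B; methods=hash,hash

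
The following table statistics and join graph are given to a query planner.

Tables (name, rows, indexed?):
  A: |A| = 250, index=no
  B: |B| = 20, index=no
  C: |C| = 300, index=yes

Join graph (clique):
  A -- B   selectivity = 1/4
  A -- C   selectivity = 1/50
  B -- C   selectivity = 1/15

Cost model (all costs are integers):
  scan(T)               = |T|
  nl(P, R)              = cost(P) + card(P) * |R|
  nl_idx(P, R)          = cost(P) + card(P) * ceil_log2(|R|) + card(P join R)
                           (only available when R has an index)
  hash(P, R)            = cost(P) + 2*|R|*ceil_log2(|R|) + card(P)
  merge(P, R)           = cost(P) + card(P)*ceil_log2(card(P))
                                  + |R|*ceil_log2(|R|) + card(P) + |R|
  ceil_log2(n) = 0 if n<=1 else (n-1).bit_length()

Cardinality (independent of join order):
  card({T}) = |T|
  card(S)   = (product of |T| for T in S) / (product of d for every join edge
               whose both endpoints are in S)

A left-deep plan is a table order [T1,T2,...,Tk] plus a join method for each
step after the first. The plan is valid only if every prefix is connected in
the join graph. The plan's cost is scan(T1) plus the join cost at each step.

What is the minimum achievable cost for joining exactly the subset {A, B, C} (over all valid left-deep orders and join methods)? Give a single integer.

Selinger DP over subsets of {A,B,C}:
  {A}: scan cost=250, card=250
  {B}: scan cost=20, card=20
  {C}: scan cost=300, card=300
  {AB}: card=1250; try (B,hash)→700, (A,merge)→2390, (B,merge)→2620, (A,hash)→4040, (A,nl)→5020, (B,nl)→5250; best=700 via (B,hash)
  {AC}: card=1500; try (C,nl_idx)→4000, (A,hash)→4600, (C,merge)→5500, (A,merge)→5550, (C,hash)→5900, (C,nl)→75250 …(+1); best=4000 via (C,nl_idx)
  {BC}: card=400; try (C,nl_idx)→600, (B,hash)→800, (C,merge)→3140, (B,merge)→3420, (C,hash)→5440, (C,nl)→6020 …(+1); best=600 via (C,nl_idx)
  {ABC}: card=500; try (A,hash)→5000, (B,hash)→5700, (A,merge)→6850, (C,hash)→7350, (C,nl_idx)→12450, (C,merge)→18700 …(+4); best=5000 via (A,hash)

5000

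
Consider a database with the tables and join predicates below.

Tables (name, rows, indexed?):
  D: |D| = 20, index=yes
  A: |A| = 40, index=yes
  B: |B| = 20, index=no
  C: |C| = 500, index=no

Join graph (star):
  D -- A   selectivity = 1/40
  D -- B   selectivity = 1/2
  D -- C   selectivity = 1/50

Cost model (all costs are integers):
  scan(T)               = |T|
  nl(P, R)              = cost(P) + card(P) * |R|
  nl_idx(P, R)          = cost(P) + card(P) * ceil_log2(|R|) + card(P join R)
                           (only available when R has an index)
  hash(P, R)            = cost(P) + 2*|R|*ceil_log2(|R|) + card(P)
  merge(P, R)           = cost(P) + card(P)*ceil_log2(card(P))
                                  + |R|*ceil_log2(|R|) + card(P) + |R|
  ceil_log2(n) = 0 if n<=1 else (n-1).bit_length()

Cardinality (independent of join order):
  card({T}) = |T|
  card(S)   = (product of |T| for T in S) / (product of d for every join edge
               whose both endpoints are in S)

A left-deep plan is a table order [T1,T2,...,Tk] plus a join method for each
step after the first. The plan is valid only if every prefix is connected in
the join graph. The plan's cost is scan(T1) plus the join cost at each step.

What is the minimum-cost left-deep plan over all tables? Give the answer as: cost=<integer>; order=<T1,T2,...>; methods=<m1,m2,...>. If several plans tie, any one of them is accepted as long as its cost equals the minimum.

cost=2280; order=C,D,A,B; methods=hash,hash,hash

Selinger DP (subsets sized 1..n):
  {D}: scan cost=20, card=20
  {A}: scan cost=40, card=40
  {B}: scan cost=20, card=20
  {C}: scan cost=500, card=500
  {AD}: card=20; try (A,nl_idx)→160, (D,nl_idx)→260, (D,hash)→280, (A,merge)→420, (D,merge)→440, (A,hash)→520 …(+2); best=160 via (A,nl_idx)
  {BD}: card=200; try (D,hash)→240, (B,hash)→240, (D,merge)→260, (B,merge)→260, (D,nl_idx)→320, (D,nl)→420 …(+1); best=240 via (D,hash)
  {CD}: card=200; try (D,hash)→1200, (D,nl_idx)→3200, (C,merge)→5140, (D,merge)→5620, (C,hash)→9040, (C,nl)→10020 …(+1); best=1200 via (D,hash)
  {ABD}: card=200; try (B,hash)→380, (B,merge)→400, (B,nl)→560, (A,hash)→920, (A,nl_idx)→1640, (A,merge)→2320 …(+1); best=380 via (B,hash)
  {ACD}: card=200; try (A,hash)→1880, (A,nl_idx)→2600, (A,merge)→3280, (C,merge)→5280, (C,hash)→9180, (A,nl)→9200 …(+1); best=1880 via (A,hash)
  {BCD}: card=2000; try (B,hash)→1600, (B,merge)→3120, (B,nl)→5200, (C,merge)→7040, (C,hash)→9440, (C,nl)→100240; best=1600 via (B,hash)
  {ABCD}: card=2000; try (B,hash)→2280, (B,merge)→3800, (A,hash)→4080, (B,nl)→5880, (C,merge)→7180, (C,hash)→9580 …(+4); best=2280 via (B,hash)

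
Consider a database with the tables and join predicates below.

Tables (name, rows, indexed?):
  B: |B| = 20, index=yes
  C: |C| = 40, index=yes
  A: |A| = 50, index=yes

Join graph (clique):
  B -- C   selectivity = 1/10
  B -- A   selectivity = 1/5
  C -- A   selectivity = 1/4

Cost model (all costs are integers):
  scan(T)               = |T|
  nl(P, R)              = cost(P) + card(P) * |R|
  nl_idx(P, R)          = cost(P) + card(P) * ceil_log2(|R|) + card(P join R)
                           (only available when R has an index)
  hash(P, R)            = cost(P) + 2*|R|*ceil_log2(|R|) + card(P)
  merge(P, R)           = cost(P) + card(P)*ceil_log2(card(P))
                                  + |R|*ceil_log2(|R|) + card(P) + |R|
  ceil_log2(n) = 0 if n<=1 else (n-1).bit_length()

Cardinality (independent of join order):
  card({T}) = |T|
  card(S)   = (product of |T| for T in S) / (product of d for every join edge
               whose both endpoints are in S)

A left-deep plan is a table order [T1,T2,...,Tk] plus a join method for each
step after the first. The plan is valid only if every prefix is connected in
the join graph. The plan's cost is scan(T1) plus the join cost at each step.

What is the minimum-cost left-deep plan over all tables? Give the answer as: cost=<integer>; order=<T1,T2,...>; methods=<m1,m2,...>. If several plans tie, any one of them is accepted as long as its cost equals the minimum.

cost=900; order=B,C,A; methods=nl_idx,hash

Selinger DP (subsets sized 1..n):
  {B}: scan cost=20, card=20
  {C}: scan cost=40, card=40
  {A}: scan cost=50, card=50
  {BC}: card=80; try (C,nl_idx)→220, (B,hash)→280, (B,nl_idx)→320, (C,merge)→420, (B,merge)→440, (C,hash)→520 …(+2); best=220 via (C,nl_idx)
  {AB}: card=200; try (B,hash)→300, (A,nl_idx)→340, (A,merge)→490, (B,nl_idx)→500, (B,merge)→520, (A,hash)→640 …(+2); best=300 via (B,hash)
  {AC}: card=500; try (C,hash)→580, (A,merge)→670, (C,merge)→680, (A,hash)→680, (A,nl_idx)→780, (C,nl_idx)→850 …(+2); best=580 via (C,hash)
  {ABC}: card=200; try (A,hash)→900, (A,nl_idx)→900, (C,hash)→980, (A,merge)→1210, (B,hash)→1280, (C,nl_idx)→1700 …(+6); best=900 via (A,hash)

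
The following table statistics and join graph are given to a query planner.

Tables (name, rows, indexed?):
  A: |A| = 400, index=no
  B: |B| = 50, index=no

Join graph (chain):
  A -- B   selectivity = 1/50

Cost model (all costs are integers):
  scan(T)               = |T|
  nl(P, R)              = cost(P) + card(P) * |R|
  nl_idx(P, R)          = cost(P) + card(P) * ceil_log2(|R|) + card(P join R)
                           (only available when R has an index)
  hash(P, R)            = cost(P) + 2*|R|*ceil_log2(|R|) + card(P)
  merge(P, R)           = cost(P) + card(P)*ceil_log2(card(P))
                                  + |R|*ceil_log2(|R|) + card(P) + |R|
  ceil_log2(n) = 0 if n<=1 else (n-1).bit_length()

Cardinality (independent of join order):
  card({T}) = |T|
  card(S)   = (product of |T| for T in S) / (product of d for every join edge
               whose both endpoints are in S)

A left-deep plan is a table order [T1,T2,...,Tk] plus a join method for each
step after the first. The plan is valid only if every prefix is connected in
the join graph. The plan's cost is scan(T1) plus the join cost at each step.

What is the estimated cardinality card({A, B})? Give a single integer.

400

Tables in S: A(400), B(50)
Edges inside S: A-B(d=50)
numerator = 400 * 50 = 20000
denominator = 50 = 50
card(S) = 20000 / 50 = 400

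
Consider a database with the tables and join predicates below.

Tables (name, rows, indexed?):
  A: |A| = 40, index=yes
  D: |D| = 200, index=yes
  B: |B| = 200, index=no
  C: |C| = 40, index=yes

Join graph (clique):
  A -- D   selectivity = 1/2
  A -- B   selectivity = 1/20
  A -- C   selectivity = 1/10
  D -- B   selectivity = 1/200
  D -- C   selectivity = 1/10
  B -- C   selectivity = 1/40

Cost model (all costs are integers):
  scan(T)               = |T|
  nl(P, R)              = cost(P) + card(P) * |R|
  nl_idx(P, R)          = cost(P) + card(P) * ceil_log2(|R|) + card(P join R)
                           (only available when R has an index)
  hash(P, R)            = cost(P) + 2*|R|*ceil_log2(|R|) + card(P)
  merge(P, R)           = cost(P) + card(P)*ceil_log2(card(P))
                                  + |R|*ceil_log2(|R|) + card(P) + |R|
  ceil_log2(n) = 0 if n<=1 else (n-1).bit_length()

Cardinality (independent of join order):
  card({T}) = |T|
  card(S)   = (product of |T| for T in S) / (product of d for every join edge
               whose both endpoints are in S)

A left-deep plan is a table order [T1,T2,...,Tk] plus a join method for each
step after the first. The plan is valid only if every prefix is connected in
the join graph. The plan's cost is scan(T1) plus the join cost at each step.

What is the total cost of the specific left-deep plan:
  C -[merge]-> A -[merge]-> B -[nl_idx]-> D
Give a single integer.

4162

step 1: scan C: cost=40, card=40
step 2: join A via merge
    card(P join A) = 40*40/(10) = 160
    cost = 40 + 40*6 + 40*6 + 40 + 40 = 600
step 3: join B via merge
    card(P join B) = 160*200/(20*40) = 40
    cost = 600 + 160*8 + 200*8 + 160 + 200 = 3840
step 4: join D via nl_idx
    card(P join D) = 40*200/(2*200*10) = 2
    cost = 3840 + 40*8 + 2 = 4162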